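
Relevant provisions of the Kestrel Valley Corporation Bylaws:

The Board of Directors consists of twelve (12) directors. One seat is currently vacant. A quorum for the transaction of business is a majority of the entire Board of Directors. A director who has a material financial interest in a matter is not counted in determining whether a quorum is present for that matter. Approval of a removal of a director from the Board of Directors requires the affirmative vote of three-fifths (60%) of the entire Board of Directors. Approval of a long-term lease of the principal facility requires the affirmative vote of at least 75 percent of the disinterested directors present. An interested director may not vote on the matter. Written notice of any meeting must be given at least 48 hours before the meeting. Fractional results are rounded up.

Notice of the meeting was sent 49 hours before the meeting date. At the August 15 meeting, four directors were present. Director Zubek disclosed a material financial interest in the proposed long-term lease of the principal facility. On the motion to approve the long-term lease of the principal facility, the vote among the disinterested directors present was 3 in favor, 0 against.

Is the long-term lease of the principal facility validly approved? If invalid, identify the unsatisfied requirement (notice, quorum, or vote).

Notice: 49 hours given; 48 required (49 ≥ 48). Satisfied.
Quorum: 4 present, but the 1 interested director does not count, leaving 3. Quorum is 7. Not satisfied.
Vote: the long-term lease of the principal facility requires three-fourths of the disinterested directors present (4 − 1 = 3). 3/4 of 3 = 2.25, rounded up to 3, so 3 affirmative votes are needed; 3 voted in favor. Satisfied. (Moot — without a quorum no business can be validly transacted.)

Invalid — quorum requirement not satisfied.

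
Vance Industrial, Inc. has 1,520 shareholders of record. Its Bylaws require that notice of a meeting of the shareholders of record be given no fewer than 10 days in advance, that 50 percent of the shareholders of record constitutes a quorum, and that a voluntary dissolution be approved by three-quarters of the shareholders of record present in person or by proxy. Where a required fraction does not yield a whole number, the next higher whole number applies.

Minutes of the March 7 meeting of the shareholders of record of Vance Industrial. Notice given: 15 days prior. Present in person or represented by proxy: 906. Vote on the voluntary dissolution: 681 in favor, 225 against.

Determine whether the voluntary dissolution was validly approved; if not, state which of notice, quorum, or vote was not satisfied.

Notice: 15 days given; 10 required. Satisfied.
Quorum: 50% of 1,520 = 760; 906 present. Satisfied.
Vote: requires three-fourths of those present (906); 3/4 of 906 = 679.50, rounded up to 680, so 680 needed; 681 in favor. Satisfied.

Valid — all requirements satisfied.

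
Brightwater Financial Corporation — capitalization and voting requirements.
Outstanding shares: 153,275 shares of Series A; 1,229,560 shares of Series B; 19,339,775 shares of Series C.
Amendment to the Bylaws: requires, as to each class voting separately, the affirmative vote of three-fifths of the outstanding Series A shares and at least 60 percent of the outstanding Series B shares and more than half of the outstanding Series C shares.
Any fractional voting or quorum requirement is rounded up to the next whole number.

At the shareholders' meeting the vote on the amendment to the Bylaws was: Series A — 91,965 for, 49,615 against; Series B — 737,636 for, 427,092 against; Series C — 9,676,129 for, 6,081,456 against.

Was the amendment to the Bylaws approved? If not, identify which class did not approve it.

Not approved — the Series B shares did not give the required vote.

Series A: 3/5 of 153275 = 91965; 91,965 required, 91,965 in favor — approved.
Series B: 3/5 of 1229560 = 737736; 737,736 required, 737,636 in favor — not approved.
Series C: a majority of 19339775 is 9669888; 9,669,888 required, 9,676,129 in favor — approved.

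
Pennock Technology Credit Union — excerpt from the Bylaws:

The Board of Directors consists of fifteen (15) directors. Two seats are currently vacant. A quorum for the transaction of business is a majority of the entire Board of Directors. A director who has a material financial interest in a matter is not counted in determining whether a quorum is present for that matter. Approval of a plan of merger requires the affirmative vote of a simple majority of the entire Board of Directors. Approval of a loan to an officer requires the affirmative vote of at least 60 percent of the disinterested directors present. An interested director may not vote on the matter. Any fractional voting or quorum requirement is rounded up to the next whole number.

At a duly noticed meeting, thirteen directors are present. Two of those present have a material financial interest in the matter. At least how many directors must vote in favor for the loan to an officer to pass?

7

The loan to an officer requires three-fifths of the disinterested directors present (13 − 2 = 11).
3/5 of 11 = 6.60, rounded up to 7.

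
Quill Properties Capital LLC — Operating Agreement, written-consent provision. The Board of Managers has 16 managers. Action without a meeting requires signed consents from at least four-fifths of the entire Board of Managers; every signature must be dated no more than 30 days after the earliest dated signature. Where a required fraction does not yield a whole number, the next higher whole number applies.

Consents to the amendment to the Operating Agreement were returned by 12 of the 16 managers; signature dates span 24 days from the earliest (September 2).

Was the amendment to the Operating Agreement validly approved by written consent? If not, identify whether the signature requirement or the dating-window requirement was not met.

Not effective — insufficient signatures.

Signatures required: at least four-fifths of 16 — 4/5 of 16 = 12.80, rounded up to 13, so 13 needed; 12 signed. Insufficient.
Dating window: the latest signature is 24 days after the earliest; the limit is 30 days. Within the window.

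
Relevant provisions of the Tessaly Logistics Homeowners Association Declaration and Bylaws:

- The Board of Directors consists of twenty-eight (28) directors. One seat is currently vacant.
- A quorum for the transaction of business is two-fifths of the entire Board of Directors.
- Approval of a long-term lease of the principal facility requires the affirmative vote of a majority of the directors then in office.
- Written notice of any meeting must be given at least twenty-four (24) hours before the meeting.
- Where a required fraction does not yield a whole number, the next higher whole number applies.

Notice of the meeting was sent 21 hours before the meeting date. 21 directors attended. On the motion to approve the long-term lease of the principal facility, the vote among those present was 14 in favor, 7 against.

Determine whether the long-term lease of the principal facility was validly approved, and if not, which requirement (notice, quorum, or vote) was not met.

Notice: 21 hours given; 24 required (21 < 24). Not satisfied.
Quorum: 21 present; quorum is 12. Satisfied.
Vote: the long-term lease of the principal facility requires a majority of the directors then in office (27). A majority of 27 is 14, so 14 affirmative votes are needed; 14 voted in favor. Satisfied.

Invalid — notice requirement not satisfied.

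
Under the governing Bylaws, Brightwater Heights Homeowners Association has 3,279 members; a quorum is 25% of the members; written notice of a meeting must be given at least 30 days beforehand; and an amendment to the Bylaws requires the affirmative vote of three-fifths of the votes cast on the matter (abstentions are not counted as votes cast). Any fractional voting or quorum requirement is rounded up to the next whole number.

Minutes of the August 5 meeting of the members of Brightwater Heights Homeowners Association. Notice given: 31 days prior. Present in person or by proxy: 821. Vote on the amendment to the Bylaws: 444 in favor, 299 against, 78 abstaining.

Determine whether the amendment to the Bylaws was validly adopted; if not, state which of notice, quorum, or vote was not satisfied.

Invalid — vote requirement not satisfied.

Notice: 31 days given; 30 required. Satisfied.
Quorum: 25% of 3,279 = 819.75, rounded up to 820; 821 present. Satisfied.
Vote: requires three-fifths of the votes cast (821 − 78 abstaining = 743); 3/5 of 743 = 445.80, rounded up to 446, so 446 needed; 444 in favor. Not satisfied.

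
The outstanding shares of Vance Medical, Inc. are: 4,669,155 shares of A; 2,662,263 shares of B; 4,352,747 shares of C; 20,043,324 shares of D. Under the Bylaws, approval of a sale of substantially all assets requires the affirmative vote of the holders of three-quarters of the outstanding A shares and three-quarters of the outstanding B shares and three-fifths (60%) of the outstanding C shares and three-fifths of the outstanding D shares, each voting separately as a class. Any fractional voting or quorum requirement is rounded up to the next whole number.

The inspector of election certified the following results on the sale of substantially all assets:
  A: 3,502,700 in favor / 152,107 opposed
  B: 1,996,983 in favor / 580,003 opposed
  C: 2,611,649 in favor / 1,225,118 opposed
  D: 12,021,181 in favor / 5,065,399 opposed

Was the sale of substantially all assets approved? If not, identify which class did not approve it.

Not approved — the D shares did not give the required vote.

A: 3/4 of 4669155 = 3501866.25, rounded up to 3501867; 3,501,867 required, 3,502,700 in favor — approved.
B: 3/4 of 2662263 = 1996697.25, rounded up to 1996698; 1,996,698 required, 1,996,983 in favor — approved.
C: 3/5 of 4352747 = 2611648.20, rounded up to 2611649; 2,611,649 required, 2,611,649 in favor — approved.
D: 3/5 of 20043324 = 12025994.40, rounded up to 12025995; 12,025,995 required, 12,021,181 in favor — not approved.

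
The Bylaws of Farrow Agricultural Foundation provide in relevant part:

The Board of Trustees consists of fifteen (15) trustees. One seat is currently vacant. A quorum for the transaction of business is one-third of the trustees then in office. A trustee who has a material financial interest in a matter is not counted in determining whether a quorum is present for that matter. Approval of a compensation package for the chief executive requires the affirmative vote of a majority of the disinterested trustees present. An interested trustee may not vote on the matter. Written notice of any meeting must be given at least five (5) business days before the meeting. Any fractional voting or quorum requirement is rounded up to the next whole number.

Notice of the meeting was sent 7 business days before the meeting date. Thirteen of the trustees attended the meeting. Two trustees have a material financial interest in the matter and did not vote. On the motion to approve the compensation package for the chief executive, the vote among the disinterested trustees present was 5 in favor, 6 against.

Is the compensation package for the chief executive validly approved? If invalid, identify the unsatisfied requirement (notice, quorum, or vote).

Notice: 7 business days given; 5 required (7 ≥ 5). Satisfied.
Quorum: 13 present, but the 2 interested trustees do not count, leaving 11. Quorum is 5. Satisfied.
Vote: the compensation package for the chief executive requires a majority of the disinterested trustees present (13 − 2 = 11). A majority of 11 is 6, so 6 affirmative votes are needed; 5 voted in favor. Not satisfied.

Invalid — vote requirement not satisfied.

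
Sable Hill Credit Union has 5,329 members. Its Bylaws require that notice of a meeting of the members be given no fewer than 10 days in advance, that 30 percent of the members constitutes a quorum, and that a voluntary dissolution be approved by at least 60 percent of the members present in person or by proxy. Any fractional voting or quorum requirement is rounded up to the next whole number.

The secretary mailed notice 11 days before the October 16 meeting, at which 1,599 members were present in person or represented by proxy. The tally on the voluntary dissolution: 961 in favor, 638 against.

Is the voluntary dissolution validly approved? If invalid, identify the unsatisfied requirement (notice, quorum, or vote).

Notice: 11 days given; 10 required. Satisfied.
Quorum: 30% of 5,329 = 1,598.70, rounded up to 1,599; 1,599 present. Satisfied.
Vote: requires three-fifths of those present (1,599); 3/5 of 1599 = 959.40, rounded up to 960, so 960 needed; 961 in favor. Satisfied.

Valid — all requirements satisfied.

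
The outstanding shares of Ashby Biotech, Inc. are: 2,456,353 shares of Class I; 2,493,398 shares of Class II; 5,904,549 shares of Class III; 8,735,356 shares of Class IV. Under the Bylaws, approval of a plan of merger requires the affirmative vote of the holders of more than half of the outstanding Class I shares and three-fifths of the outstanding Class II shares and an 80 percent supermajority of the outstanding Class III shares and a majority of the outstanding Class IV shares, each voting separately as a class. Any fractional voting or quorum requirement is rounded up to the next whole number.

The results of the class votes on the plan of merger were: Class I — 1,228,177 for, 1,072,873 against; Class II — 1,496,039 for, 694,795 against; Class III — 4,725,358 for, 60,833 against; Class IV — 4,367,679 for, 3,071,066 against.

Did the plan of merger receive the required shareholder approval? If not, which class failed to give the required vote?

Approved — every class gave the required vote.

Class I: a majority of 2456353 is 1228177; 1,228,177 required, 1,228,177 in favor — approved.
Class II: 3/5 of 2493398 = 1496038.80, rounded up to 1496039; 1,496,039 required, 1,496,039 in favor — approved.
Class III: 4/5 of 5904549 = 4723639.20, rounded up to 4723640; 4,723,640 required, 4,725,358 in favor — approved.
Class IV: a majority of 8735356 is 4367679; 4,367,679 required, 4,367,679 in favor — approved.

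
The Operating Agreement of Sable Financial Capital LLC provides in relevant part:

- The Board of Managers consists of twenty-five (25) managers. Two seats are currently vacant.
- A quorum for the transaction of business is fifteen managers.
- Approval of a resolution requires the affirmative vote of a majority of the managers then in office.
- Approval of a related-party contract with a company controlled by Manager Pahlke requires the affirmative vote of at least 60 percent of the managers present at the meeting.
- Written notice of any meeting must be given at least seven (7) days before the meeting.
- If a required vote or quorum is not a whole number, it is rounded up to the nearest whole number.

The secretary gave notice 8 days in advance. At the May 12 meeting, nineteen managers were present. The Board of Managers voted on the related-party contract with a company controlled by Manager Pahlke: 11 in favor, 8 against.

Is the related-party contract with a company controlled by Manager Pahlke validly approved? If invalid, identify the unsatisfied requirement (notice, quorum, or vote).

Notice: 8 days given; 7 required (8 ≥ 7). Satisfied.
Quorum: 19 present; quorum is 15. Satisfied.
Vote: the related-party contract with a company controlled by Manager Pahlke requires three-fifths of the managers present (19). 3/5 of 19 = 11.40, rounded up to 12, so 12 affirmative votes are needed; 11 voted in favor. Not satisfied.

Invalid — vote requirement not satisfied.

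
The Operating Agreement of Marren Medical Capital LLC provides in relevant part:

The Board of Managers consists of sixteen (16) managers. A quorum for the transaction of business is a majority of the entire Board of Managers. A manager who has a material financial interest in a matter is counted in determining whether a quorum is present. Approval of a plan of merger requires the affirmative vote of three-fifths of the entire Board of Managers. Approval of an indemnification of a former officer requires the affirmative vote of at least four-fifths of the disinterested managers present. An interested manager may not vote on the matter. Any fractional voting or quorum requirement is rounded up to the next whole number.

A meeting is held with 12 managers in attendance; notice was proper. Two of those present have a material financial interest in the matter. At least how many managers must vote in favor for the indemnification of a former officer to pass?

The indemnification of a former officer requires four-fifths of the disinterested managers present (12 − 2 = 10).
4/5 of 10 = 8.

8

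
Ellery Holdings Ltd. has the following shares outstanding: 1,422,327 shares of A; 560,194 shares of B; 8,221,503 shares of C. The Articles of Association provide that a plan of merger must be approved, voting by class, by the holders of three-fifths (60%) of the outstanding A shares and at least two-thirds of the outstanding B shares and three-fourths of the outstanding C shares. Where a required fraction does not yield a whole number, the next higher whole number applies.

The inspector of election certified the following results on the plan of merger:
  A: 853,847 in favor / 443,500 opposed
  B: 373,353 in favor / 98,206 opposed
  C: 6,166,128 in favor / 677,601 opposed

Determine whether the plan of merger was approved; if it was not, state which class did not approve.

Not approved — the B shares did not give the required vote.

A: 3/5 of 1422327 = 853396.20, rounded up to 853397; 853,397 required, 853,847 in favor — approved.
B: 2/3 of 560194 = 373462.67, rounded up to 373463; 373,463 required, 373,353 in favor — not approved.
C: 3/4 of 8221503 = 6166127.25, rounded up to 6166128; 6,166,128 required, 6,166,128 in favor — approved.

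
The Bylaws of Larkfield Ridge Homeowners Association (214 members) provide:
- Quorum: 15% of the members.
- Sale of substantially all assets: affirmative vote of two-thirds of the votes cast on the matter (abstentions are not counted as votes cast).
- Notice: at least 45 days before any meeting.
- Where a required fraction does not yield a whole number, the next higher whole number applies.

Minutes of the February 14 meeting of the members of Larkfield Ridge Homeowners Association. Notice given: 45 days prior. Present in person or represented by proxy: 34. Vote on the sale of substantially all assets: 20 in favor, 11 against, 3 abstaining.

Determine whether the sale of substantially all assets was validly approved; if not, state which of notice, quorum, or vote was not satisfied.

Invalid — vote requirement not satisfied.

Notice: 45 days given; 45 required. Satisfied.
Quorum: 15% of 214 = 32.10, rounded up to 33; 34 present. Satisfied.
Vote: requires two-thirds of the votes cast (34 − 3 abstaining = 31); 2/3 of 31 = 20.67, rounded up to 21, so 21 needed; 20 in favor. Not satisfied.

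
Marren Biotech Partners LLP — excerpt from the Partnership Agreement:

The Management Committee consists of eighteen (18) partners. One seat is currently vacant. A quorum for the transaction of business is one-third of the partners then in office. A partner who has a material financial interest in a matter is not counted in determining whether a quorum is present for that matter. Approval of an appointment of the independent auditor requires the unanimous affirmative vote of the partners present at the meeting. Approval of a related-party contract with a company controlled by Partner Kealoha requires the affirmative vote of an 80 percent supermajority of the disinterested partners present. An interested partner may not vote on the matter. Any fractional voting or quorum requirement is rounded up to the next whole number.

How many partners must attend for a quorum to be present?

6

1/3 of 17 = 5.67, rounded up to 6.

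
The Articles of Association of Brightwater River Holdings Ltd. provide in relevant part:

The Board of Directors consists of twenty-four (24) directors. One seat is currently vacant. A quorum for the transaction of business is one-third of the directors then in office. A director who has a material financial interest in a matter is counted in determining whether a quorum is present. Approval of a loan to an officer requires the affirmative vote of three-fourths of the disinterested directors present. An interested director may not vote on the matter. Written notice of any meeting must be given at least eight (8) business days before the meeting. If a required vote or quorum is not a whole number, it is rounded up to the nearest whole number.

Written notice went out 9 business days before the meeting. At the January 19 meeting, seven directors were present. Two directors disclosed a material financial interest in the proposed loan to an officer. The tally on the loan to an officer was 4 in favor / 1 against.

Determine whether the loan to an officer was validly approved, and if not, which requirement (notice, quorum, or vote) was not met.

Invalid — quorum requirement not satisfied.

Notice: 9 business days given; 8 required (9 ≥ 8). Satisfied.
Quorum: 7 present (interested directors count toward quorum); quorum is 8. Not satisfied.
Vote: the loan to an officer requires three-fourths of the disinterested directors present (7 − 2 = 5). 3/4 of 5 = 3.75, rounded up to 4, so 4 affirmative votes are needed; 4 voted in favor. Satisfied. (Moot — without a quorum no business can be validly transacted.)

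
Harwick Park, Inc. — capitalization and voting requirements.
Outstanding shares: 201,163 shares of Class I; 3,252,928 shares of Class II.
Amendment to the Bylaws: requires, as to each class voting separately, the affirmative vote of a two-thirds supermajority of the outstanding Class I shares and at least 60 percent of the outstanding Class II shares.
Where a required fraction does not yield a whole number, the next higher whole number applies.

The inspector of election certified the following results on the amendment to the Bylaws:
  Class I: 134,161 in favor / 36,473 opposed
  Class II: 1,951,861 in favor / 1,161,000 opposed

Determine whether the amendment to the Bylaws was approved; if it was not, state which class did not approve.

Class I: 2/3 of 201163 = 134108.67, rounded up to 134109; 134,109 required, 134,161 in favor — approved.
Class II: 3/5 of 3252928 = 1951756.80, rounded up to 1951757; 1,951,757 required, 1,951,861 in favor — approved.

Approved — every class gave the required vote.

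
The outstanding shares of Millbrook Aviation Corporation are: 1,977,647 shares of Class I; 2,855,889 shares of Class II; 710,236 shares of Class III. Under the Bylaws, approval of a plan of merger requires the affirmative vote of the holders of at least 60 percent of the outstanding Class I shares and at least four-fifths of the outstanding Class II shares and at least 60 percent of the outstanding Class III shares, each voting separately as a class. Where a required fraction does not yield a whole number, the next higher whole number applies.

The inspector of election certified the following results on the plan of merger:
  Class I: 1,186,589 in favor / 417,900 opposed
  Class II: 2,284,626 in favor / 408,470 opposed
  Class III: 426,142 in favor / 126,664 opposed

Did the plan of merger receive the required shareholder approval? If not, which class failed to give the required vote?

Not approved — the Class II shares did not give the required vote.

Class I: 3/5 of 1977647 = 1186588.20, rounded up to 1186589; 1,186,589 required, 1,186,589 in favor — approved.
Class II: 4/5 of 2855889 = 2284711.20, rounded up to 2284712; 2,284,712 required, 2,284,626 in favor — not approved.
Class III: 3/5 of 710236 = 426141.60, rounded up to 426142; 426,142 required, 426,142 in favor — approved.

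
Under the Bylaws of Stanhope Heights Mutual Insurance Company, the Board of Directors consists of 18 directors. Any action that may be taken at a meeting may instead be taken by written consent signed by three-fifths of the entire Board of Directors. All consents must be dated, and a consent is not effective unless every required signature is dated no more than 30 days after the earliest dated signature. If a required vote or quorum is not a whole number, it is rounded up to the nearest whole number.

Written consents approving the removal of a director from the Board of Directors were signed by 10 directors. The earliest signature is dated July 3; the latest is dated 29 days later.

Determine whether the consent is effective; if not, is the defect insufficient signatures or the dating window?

Not effective — insufficient signatures.

Signatures required: three-fifths of 18 — 3/5 of 18 = 10.80, rounded up to 11, so 11 needed; 10 signed. Insufficient.
Dating window: the latest signature is 29 days after the earliest; the limit is 30 days. Within the window.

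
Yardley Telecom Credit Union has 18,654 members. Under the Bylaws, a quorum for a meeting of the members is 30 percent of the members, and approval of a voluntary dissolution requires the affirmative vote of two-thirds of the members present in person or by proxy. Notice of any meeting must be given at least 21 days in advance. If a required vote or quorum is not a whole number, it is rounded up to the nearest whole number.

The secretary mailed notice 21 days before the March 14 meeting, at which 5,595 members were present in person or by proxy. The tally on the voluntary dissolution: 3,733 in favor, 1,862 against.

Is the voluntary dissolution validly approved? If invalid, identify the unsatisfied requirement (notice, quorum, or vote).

Invalid — quorum requirement not satisfied.

Notice: 21 days given; 21 required. Satisfied.
Quorum: 30% of 18,654 = 5,596.20, rounded up to 5,597; 5,595 present. Not satisfied.
Vote: requires two-thirds of those present (5,595); 2/3 of 5595 = 3730, so 3,730 needed; 3,733 in favor. Satisfied.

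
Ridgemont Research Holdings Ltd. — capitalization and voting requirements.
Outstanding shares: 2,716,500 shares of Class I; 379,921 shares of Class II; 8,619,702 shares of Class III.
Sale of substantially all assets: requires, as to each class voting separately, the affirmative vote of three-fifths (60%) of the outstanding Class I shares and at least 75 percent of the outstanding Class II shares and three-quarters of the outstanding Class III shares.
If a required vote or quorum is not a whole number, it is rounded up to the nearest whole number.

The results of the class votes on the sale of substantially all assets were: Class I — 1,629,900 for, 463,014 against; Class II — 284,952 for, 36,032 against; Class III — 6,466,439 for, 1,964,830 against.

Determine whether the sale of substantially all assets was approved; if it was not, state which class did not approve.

Approved — every class gave the required vote.

Class I: 3/5 of 2716500 = 1629900; 1,629,900 required, 1,629,900 in favor — approved.
Class II: 3/4 of 379921 = 284940.75, rounded up to 284941; 284,941 required, 284,952 in favor — approved.
Class III: 3/4 of 8619702 = 6464776.50, rounded up to 6464777; 6,464,777 required, 6,466,439 in favor — approved.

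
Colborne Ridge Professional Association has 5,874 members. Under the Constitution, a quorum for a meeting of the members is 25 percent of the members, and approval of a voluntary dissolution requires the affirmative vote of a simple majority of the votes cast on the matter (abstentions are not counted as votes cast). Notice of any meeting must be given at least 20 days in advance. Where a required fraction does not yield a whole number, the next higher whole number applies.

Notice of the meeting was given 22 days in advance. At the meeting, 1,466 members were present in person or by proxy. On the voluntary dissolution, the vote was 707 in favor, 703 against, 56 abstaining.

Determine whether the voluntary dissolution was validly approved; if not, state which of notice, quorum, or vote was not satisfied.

Invalid — quorum requirement not satisfied.

Notice: 22 days given; 20 required. Satisfied.
Quorum: 25% of 5,874 = 1,468.50, rounded up to 1,469; 1,466 present. Not satisfied.
Vote: requires a majority of the votes cast (1,466 − 56 abstaining = 1,410); a majority of 1410 is 706, so 706 needed; 707 in favor. Satisfied.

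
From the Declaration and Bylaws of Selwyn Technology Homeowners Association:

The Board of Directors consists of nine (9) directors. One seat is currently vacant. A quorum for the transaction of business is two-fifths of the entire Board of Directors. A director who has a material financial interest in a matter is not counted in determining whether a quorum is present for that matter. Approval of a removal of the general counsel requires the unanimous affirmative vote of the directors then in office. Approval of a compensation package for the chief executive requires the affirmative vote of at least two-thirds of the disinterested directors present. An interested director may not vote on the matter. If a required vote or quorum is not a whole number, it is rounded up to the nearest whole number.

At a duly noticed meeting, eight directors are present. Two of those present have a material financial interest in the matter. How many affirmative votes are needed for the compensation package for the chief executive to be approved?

The compensation package for the chief executive requires two-thirds of the disinterested directors present (8 − 2 = 6).
2/3 of 6 = 4.

4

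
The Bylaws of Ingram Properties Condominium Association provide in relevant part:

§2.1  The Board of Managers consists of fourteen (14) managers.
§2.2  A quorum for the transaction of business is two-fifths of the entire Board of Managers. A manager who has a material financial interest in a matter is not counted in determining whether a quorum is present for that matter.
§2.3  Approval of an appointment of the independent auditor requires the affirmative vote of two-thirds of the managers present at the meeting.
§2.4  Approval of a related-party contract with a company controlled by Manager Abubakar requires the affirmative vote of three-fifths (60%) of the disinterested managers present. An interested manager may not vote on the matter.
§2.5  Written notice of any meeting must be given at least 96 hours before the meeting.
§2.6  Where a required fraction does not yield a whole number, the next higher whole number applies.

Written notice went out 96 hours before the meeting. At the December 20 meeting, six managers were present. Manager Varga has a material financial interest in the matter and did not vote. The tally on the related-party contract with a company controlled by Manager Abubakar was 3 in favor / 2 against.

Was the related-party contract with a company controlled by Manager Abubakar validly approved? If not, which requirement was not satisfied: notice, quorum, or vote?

Notice: 96 hours given; 96 required (96 ≥ 96). Satisfied.
Quorum: 6 present, but the 1 interested manager does not count, leaving 5. Quorum is 6. Not satisfied.
Vote: the related-party contract with a company controlled by Manager Abubakar requires three-fifths of the disinterested managers present (6 − 1 = 5). 3/5 of 5 = 3, so 3 affirmative votes are needed; 3 voted in favor. Satisfied. (Moot — without a quorum no business can be validly transacted.)

Invalid — quorum requirement not satisfied.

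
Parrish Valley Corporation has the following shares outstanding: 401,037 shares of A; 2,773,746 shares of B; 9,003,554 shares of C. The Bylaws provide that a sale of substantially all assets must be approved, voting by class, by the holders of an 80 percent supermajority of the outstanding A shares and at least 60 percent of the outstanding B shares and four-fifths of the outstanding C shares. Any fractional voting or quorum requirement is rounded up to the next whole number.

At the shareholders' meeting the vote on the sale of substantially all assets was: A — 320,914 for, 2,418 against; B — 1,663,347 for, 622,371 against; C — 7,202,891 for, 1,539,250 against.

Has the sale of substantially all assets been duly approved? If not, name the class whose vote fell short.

A: 4/5 of 401037 = 320829.60, rounded up to 320830; 320,830 required, 320,914 in favor — approved.
B: 3/5 of 2773746 = 1664247.60, rounded up to 1664248; 1,664,248 required, 1,663,347 in favor — not approved.
C: 4/5 of 9003554 = 7202843.20, rounded up to 7202844; 7,202,844 required, 7,202,891 in favor — approved.

Not approved — the B shares did not give the required vote.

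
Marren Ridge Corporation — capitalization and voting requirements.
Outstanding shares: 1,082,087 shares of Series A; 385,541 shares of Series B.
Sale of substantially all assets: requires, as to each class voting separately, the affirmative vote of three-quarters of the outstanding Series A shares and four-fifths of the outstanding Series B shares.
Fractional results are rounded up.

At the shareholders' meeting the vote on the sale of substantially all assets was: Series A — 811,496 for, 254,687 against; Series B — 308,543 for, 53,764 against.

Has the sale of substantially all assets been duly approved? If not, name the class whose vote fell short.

Series A: 3/4 of 1082087 = 811565.25, rounded up to 811566; 811,566 required, 811,496 in favor — not approved.
Series B: 4/5 of 385541 = 308432.80, rounded up to 308433; 308,433 required, 308,543 in favor — approved.

Not approved — the Series A shares did not give the required vote.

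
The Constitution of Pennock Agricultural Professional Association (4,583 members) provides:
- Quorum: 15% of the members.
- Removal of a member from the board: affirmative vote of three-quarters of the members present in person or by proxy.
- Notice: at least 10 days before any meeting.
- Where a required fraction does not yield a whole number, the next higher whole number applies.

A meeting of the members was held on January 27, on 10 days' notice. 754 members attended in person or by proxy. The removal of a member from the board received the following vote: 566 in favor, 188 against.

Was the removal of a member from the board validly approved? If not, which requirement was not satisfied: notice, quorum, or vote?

Valid — all requirements satisfied.

Notice: 10 days given; 10 required. Satisfied.
Quorum: 15% of 4,583 = 687.45, rounded up to 688; 754 present. Satisfied.
Vote: requires three-fourths of those present (754); 3/4 of 754 = 565.50, rounded up to 566, so 566 needed; 566 in favor. Satisfied.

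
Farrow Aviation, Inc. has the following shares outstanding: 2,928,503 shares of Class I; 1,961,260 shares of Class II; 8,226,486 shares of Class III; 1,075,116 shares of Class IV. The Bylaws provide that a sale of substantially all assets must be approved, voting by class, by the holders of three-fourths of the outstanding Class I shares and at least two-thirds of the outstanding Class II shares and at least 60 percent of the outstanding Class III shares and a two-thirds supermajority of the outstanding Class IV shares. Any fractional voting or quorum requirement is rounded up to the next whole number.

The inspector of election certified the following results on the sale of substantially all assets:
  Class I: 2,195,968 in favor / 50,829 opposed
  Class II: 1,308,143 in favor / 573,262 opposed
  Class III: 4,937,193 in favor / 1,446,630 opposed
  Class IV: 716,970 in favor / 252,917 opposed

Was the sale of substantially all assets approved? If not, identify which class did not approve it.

Class I: 3/4 of 2928503 = 2196377.25, rounded up to 2196378; 2,196,378 required, 2,195,968 in favor — not approved.
Class II: 2/3 of 1961260 = 1307506.67, rounded up to 1307507; 1,307,507 required, 1,308,143 in favor — approved.
Class III: 3/5 of 8226486 = 4935891.60, rounded up to 4935892; 4,935,892 required, 4,937,193 in favor — approved.
Class IV: 2/3 of 1075116 = 716744; 716,744 required, 716,970 in favor — approved.

Not approved — the Class I shares did not give the required vote.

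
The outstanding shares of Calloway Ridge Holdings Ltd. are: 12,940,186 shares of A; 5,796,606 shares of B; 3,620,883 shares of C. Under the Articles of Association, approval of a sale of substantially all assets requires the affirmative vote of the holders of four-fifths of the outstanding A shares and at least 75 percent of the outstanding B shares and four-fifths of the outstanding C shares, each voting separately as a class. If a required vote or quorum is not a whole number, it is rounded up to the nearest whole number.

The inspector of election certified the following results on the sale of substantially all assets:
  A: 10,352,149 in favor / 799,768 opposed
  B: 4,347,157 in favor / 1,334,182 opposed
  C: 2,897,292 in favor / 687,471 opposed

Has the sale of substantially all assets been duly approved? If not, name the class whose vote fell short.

A: 4/5 of 12940186 = 10352148.80, rounded up to 10352149; 10,352,149 required, 10,352,149 in favor — approved.
B: 3/4 of 5796606 = 4347454.50, rounded up to 4347455; 4,347,455 required, 4,347,157 in favor — not approved.
C: 4/5 of 3620883 = 2896706.40, rounded up to 2896707; 2,896,707 required, 2,897,292 in favor — approved.

Not approved — the B shares did not give the required vote.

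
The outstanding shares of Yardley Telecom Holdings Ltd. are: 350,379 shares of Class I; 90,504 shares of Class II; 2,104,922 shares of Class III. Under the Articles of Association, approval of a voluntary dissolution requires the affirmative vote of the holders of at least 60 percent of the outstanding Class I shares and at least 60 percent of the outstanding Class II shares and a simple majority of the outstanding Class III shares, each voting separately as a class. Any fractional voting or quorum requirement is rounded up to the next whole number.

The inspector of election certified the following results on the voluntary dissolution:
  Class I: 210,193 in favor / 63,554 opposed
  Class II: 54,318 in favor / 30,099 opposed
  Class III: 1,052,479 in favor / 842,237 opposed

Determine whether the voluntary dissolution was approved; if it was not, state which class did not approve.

Class I: 3/5 of 350379 = 210227.40, rounded up to 210228; 210,228 required, 210,193 in favor — not approved.
Class II: 3/5 of 90504 = 54302.40, rounded up to 54303; 54,303 required, 54,318 in favor — approved.
Class III: a majority of 2104922 is 1052462; 1,052,462 required, 1,052,479 in favor — approved.

Not approved — the Class I shares did not give the required vote.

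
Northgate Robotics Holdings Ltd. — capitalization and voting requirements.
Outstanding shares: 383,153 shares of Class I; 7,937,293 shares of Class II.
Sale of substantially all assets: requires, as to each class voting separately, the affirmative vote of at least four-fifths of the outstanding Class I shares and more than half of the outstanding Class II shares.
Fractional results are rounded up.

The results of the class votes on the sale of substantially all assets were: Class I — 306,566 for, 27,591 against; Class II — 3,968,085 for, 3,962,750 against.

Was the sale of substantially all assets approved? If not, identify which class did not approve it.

Not approved — the Class II shares did not give the required vote.

Class I: 4/5 of 383153 = 306522.40, rounded up to 306523; 306,523 required, 306,566 in favor — approved.
Class II: a majority of 7937293 is 3968647; 3,968,647 required, 3,968,085 in favor — not approved.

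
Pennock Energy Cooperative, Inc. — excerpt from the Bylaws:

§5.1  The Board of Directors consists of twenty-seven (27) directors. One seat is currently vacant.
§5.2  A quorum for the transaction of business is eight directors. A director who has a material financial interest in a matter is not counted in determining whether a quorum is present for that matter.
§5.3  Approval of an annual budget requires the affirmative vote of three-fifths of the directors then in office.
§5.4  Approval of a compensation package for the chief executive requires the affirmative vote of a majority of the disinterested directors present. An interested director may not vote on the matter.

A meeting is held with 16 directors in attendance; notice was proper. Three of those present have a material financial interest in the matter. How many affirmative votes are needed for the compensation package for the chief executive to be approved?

7

The compensation package for the chief executive requires a majority of the disinterested directors present (16 − 3 = 13).
A majority of 13 is 7.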